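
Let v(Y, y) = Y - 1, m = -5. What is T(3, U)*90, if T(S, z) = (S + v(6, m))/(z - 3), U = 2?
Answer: -720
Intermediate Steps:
v(Y, y) = -1 + Y
T(S, z) = (5 + S)/(-3 + z) (T(S, z) = (S + (-1 + 6))/(z - 3) = (S + 5)/(-3 + z) = (5 + S)/(-3 + z))
T(3, U)*90 = ((5 + 3)/(-3 + 2))*90 = (8/(-1))*90 = -1*8*90 = -8*90 = -720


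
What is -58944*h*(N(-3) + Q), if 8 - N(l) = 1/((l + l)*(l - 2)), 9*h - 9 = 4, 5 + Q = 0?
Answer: -11366368/45 ≈ -2.5259e+5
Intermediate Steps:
Q = -5 (Q = -5 + 0 = -5)
h = 13/9 (h = 1 + (1/9)*4 = 1 + 4/9 = 13/9 ≈ 1.4444)
N(l) = 8 - 1/(2*l*(-2 + l)) (N(l) = 8 - 1/((l + l)*(l - 2)) = 8 - 1/((2*l)*(-2 + l)) = 8 - 1/(2*l*(-2 + l)))
-58944*h*(N(-3) + Q) = -255424*((1/2)*(-1 - 32*(-3) + 16*(-3)**2)/(-3*(-2 - 3)) - 5)/3 = -255424*((1/2)*(-1/3)*(-1 + 96 + 16*9)/(-5) - 5)/3 = -255424*((1/2)*(-1/3)*(-1/5)*(-1 + 96 + 144) - 5)/3 = -255424*((1/2)*(-1/3)*(-1/5)*239 - 5)/3 = -255424*(239/30 - 5)/3 = -255424*89/(3*30) = -58944*1157/270 = -11366368/45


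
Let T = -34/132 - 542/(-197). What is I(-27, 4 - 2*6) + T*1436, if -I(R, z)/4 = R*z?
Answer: 17662850/6501 ≈ 2716.9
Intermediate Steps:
T = 32423/13002 (T = -34*1/132 - 542*(-1/197) = -17/66 + 542/197 = 32423/13002 ≈ 2.4937)
I(R, z) = -4*R*z
I(-27, 4 - 2*6) + T*1436 = -4*(-27)*(4 - 2*6) + (32423/13002)*1436 = -4*(-27)*(4 - 12) + 23279714/6501 = -4*(-27)*(-8) + 23279714/6501 = -864 + 23279714/6501 = 17662850/6501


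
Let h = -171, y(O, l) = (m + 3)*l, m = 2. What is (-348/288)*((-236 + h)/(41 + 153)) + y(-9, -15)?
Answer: -337397/4656 ≈ -72.465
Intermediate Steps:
y(O, l) = 5*l (y(O, l) = (2 + 3)*l = 5*l)
(-348/288)*((-236 + h)/(41 + 153)) + y(-9, -15) = (-348/288)*((-236 - 171)/(41 + 153)) + 5*(-15) = (-348*1/288)*(-407/194) - 75 = -(-11803)/(24*194) - 75 = -29/24*(-407/194) - 75 = 11803/4656 - 75 = -337397/4656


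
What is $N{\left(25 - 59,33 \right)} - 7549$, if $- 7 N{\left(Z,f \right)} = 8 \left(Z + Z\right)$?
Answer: $- \frac{52299}{7} \approx -7471.3$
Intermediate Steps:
$N{\left(Z,f \right)} = - \frac{16 Z}{7}$ ($N{\left(Z,f \right)} = - \frac{8 \left(Z + Z\right)}{7} = - \frac{8 \cdot 2 Z}{7} = - \frac{16 Z}{7}$)
$N{\left(25 - 59,33 \right)} - 7549 = - \frac{16 \left(25 - 59\right)}{7} - 7549 = \left(- \frac{16}{7}\right) \left(-34\right) - 7549 = \frac{544}{7} - 7549 = - \frac{52299}{7}$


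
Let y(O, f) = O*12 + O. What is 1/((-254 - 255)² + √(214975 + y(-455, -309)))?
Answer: 259081/67122755501 - 2*√52265/67122755501 ≈ 3.8530e-6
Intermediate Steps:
y(O, f) = 13*O (y(O, f) = 12*O + O = 13*O)
1/((-254 - 255)² + √(214975 + y(-455, -309))) = 1/((-254 - 255)² + √(214975 + 13*(-455))) = 1/((-509)² + √(214975 - 5915)) = 1/(259081 + √209060) = 1/(259081 + 2*√52265)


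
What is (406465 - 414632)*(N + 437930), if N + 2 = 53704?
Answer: -4015158544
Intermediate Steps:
N = 53702 (N = -2 + 53704 = 53702)
(406465 - 414632)*(N + 437930) = (406465 - 414632)*(53702 + 437930) = -8167*491632 = -4015158544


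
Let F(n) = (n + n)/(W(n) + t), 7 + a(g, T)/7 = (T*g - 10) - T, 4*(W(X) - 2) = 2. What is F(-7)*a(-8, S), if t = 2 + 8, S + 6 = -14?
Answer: -31948/25 ≈ -1277.9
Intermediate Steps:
S = -20 (S = -6 - 14 = -20)
W(X) = 5/2 (W(X) = 2 + (1/4)*2 = 2 + 1/2 = 5/2)
t = 10
a(g, T) = -119 - 7*T + 7*T*g (a(g, T) = -49 + 7*((T*g - 10) - T) = -49 + 7*((-10 + T*g) - T) = -49 + 7*(-10 - T + T*g) = -49 + (-70 - 7*T + 7*T*g) = -119 - 7*T + 7*T*g)
F(n) = 4*n/25 (F(n) = (n + n)/(5/2 + 10) = (2*n)/(25/2) = (2*n)*(2/25) = 4*n/25)
F(-7)*a(-8, S) = ((4/25)*(-7))*(-119 - 7*(-20) + 7*(-20)*(-8)) = -28*(-119 + 140 + 1120)/25 = -28/25*1141 = -31948/25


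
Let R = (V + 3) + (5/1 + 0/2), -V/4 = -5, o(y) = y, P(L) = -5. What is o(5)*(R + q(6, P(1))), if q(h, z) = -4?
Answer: 120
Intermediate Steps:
V = 20 (V = -4*(-5) = 20)
R = 28 (R = (20 + 3) + (5/1 + 0/2) = 23 + (5*1 + 0*(1/2)) = 23 + (5 + 0) = 23 + 5 = 28)
o(5)*(R + q(6, P(1))) = 5*(28 - 4) = 5*24 = 120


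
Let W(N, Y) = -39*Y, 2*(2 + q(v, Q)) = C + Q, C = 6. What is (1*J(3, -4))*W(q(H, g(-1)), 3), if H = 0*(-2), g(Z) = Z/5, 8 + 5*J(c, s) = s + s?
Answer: 1872/5 ≈ 374.40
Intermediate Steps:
J(c, s) = -8/5 + 2*s/5 (J(c, s) = -8/5 + (s + s)/5 = -8/5 + (2*s)/5 = -8/5 + 2*s/5)
g(Z) = Z/5 (g(Z) = Z*(1/5) = Z/5)
H = 0
q(v, Q) = 1 + Q/2 (q(v, Q) = -2 + (6 + Q)/2 = -2 + (3 + Q/2) = 1 + Q/2)
(1*J(3, -4))*W(q(H, g(-1)), 3) = (1*(-8/5 + (2/5)*(-4)))*(-39*3) = (1*(-8/5 - 8/5))*(-117) = (1*(-16/5))*(-117) = -16/5*(-117) = 1872/5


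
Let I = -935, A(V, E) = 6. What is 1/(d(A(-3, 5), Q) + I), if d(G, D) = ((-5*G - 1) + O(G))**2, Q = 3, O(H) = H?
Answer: -1/310 ≈ -0.0032258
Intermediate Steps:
d(G, D) = (-1 - 4*G)**2 (d(G, D) = ((-5*G - 1) + G)**2 = ((-1 - 5*G) + G)**2 = (-1 - 4*G)**2)
1/(d(A(-3, 5), Q) + I) = 1/((1 + 4*6)**2 - 935) = 1/((1 + 24)**2 - 935) = 1/(25**2 - 935) = 1/(625 - 935) = 1/(-310) = -1/310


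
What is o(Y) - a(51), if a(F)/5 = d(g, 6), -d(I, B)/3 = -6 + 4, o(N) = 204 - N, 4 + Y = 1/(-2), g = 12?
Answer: 357/2 ≈ 178.50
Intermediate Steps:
Y = -9/2 (Y = -4 + 1/(-2) = -4 - 1/2 = -9/2 ≈ -4.5000)
d(I, B) = 6 (d(I, B) = -3*(-6 + 4) = -3*(-2) = 6)
a(F) = 30 (a(F) = 5*6 = 30)
o(Y) - a(51) = (204 - 1*(-9/2)) - 1*30 = (204 + 9/2) - 30 = 417/2 - 30 = 357/2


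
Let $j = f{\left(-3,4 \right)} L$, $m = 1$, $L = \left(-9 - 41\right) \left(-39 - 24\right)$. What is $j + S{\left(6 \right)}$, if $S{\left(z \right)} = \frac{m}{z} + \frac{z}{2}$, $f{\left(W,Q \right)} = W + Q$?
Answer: $\frac{18919}{6} \approx 3153.2$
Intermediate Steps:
$L = 3150$ ($L = \left(-50\right) \left(-63\right) = 3150$)
$f{\left(W,Q \right)} = Q + W$
$j = 3150$ ($j = \left(4 - 3\right) 3150 = 1 \cdot 3150 = 3150$)
$S{\left(z \right)} = \frac{1}{z} + \frac{z}{2}$ ($S{\left(z \right)} = 1 \frac{1}{z} + \frac{z}{2} = \frac{1}{z} + z \frac{1}{2} = \frac{1}{z} + \frac{z}{2}$)
$j + S{\left(6 \right)} = 3150 + \left(\frac{1}{6} + \frac{1}{2} \cdot 6\right) = 3150 + \left(\frac{1}{6} + 3\right) = 3150 + \frac{19}{6} = \frac{18919}{6}$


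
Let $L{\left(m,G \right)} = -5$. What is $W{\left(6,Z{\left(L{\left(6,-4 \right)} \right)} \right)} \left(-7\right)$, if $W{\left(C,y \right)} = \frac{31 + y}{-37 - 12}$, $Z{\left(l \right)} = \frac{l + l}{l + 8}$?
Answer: $\frac{83}{21} \approx 3.9524$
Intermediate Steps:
$Z{\left(l \right)} = \frac{2 l}{8 + l}$
$W{\left(C,y \right)} = - \frac{31}{49} - \frac{y}{49}$ ($W{\left(C,y \right)} = \frac{31 + y}{-49} = \left(31 + y\right) \left(- \frac{1}{49}\right) = - \frac{31}{49} - \frac{y}{49}$)
$W{\left(6,Z{\left(L{\left(6,-4 \right)} \right)} \right)} \left(-7\right) = \left(- \frac{31}{49} - \frac{2 \left(-5\right) \frac{1}{8 - 5}}{49}\right) \left(-7\right) = \left(- \frac{31}{49} - \frac{2 \left(-5\right) \frac{1}{3}}{49}\right) \left(-7\right) = \left(- \frac{31}{49} - - \frac{10}{147}\right) \left(-7\right) = \left(- \frac{31}{49} + \frac{10}{147}\right) \left(-7\right) = \left(- \frac{83}{147}\right) \left(-7\right) = \frac{83}{21}$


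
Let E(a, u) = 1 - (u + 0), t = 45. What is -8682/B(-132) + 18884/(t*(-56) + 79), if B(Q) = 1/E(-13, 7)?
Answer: 127137688/2441 ≈ 52084.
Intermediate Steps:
E(a, u) = 1 - u
B(Q) = -⅙ (B(Q) = 1/(1 - 1*7) = 1/(1 - 7) = 1/(-6) = -⅙)
-8682/B(-132) + 18884/(t*(-56) + 79) = -8682/(-⅙) + 18884/(45*(-56) + 79) = -8682*(-6) + 18884/(-2520 + 79) = 52092 + 18884/(-2441) = 52092 + 18884*(-1/2441) = 52092 - 18884/2441 = 127137688/2441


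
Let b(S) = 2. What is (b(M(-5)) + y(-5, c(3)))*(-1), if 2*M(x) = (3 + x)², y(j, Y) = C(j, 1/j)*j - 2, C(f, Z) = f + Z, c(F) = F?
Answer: -26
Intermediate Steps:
C(f, Z) = Z + f
y(j, Y) = -2 + j*(j + 1/j) (y(j, Y) = (1/j + j)*j - 2 = (j + 1/j)*j - 2 = j*(j + 1/j) - 2 = -2 + j*(j + 1/j))
M(x) = (3 + x)²/2
(b(M(-5)) + y(-5, c(3)))*(-1) = (2 + (-1 + (-5)²))*(-1) = (2 + (-1 + 25))*(-1) = (2 + 24)*(-1) = 26*(-1) = -26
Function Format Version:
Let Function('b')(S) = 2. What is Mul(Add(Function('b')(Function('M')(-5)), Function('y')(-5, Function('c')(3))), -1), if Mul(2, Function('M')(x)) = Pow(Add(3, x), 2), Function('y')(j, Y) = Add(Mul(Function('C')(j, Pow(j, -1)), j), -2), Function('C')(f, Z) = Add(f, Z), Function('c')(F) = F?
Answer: -26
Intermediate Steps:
Function('C')(f, Z) = Add(Z, f)
Function('y')(j, Y) = Add(-2, Mul(j, Add(j, Pow(j, -1)))) (Function('y')(j, Y) = Add(Mul(Add(Pow(j, -1), j), j), -2) = Add(Mul(Add(j, Pow(j, -1)), j), -2) = Add(Mul(j, Add(j, Pow(j, -1))), -2) = Add(-2, Mul(j, Add(j, Pow(j, -1)))))
Function('M')(x) = Mul(Rational(1, 2), Pow(Add(3, x), 2))
Mul(Add(Function('b')(Function('M')(-5)), Function('y')(-5, Function('c')(3))), -1) = Mul(Add(2, Add(-1, Pow(-5, 2))), -1) = Mul(Add(2, Add(-1, 25)), -1) = Mul(Add(2, 24), -1) = Mul(26, -1) = -26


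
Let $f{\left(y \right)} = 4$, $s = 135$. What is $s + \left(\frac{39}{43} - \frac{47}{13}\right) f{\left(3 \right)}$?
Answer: $\frac{69409}{559} \approx 124.17$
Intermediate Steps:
$s + \left(\frac{39}{43} - \frac{47}{13}\right) f{\left(3 \right)} = 135 + \left(\frac{39}{43} - \frac{47}{13}\right) 4 = 135 - \frac{6056}{559} = \frac{69409}{559}$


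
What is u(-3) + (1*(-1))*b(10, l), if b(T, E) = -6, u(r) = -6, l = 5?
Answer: 0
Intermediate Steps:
u(-3) + (1*(-1))*b(10, l) = -6 + (1*(-1))*(-6) = -6 - 1*(-6) = -6 + 6 = 0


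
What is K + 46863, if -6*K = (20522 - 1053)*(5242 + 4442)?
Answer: -31376103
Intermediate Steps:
K = -31422966 (K = -(20522 - 1053)*(5242 + 4442)/6 = -19469*9684/6 = -1/6*188537796 = -31422966)
K + 46863 = -31422966 + 46863 = -31376103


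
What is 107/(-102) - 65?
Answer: -6737/102 ≈ -66.049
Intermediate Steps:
107/(-102) - 65 = -1/102*107 - 65 = -107/102 - 65 = -6737/102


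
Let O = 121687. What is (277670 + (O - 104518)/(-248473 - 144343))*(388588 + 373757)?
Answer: 83151409836397095/392816 ≈ 2.1168e+11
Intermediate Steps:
(277670 + (O - 104518)/(-248473 - 144343))*(388588 + 373757) = (277670 + (121687 - 104518)/(-248473 - 144343))*(388588 + 373757) = (277670 + 17169/(-392816))*762345 = (277670 + 17169*(-1/392816))*762345 = (277670 - 17169/392816)*762345 = (109073201551/392816)*762345 = 83151409836397095/392816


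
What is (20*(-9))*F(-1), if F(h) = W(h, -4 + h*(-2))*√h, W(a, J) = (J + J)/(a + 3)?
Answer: 360*I ≈ 360.0*I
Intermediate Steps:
W(a, J) = 2*J/(3 + a) (W(a, J) = (2*J)/(3 + a) = 2*J/(3 + a))
F(h) = 2*√h*(-4 - 2*h)/(3 + h) (F(h) = (2*(-4 + h*(-2))/(3 + h))*√h = (2*(-4 - 2*h)/(3 + h))*√h = 2*√h*(-4 - 2*h)/(3 + h))
(20*(-9))*F(-1) = (20*(-9))*(4*√(-1)*(-2 - 1*(-1))/(3 - 1)) = -720*I*(-2 + 1)/2 = -720*I*(-1)/2 = -(-360)*I = 360*I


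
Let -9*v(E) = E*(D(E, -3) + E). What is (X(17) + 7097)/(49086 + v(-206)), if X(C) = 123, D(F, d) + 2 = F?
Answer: 722/3961 ≈ 0.18228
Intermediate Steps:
D(F, d) = -2 + F
v(E) = -E*(-2 + 2*E)/9 (v(E) = -E*((-2 + E) + E)/9 = -E*(-2 + 2*E)/9)
(X(17) + 7097)/(49086 + v(-206)) = (123 + 7097)/(49086 + (2/9)*(-206)*(1 - 1*(-206))) = 7220/(49086 + (2/9)*(-206)*(1 + 206)) = 7220/(49086 + (2/9)*(-206)*207) = 7220/(49086 - 9476) = 7220/39610 = 7220*(1/39610) = 722/3961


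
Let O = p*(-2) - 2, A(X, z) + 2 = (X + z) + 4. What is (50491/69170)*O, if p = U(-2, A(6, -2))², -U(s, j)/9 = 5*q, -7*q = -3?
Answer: -131810362/242095 ≈ -544.46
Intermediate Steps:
q = 3/7 (q = -⅐*(-3) = 3/7 ≈ 0.42857)
A(X, z) = 2 + X + z (A(X, z) = -2 + ((X + z) + 4) = -2 + (4 + X + z) = 2 + X + z)
U(s, j) = -135/7 (U(s, j) = -45*3/7 = -9*15/7 = -135/7)
p = 18225/49 (p = (-135/7)² = 18225/49 ≈ 371.94)
O = -36548/49 (O = (18225/49)*(-2) - 2 = -36450/49 - 2 = -36548/49 ≈ -745.88)
(50491/69170)*O = (50491/69170)*(-36548/49) = -131810362/242095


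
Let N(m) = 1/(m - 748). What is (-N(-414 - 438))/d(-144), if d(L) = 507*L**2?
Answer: 1/16821043200 ≈ 5.9449e-11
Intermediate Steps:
N(m) = 1/(-748 + m)
(-N(-414 - 438))/d(-144) = (-1/(-748 + (-414 - 438)))/((507*(-144)**2)) = (-1/(-748 - 852))/((507*20736)) = -1/(-1600)/10513152 = -1*(-1/1600)*(1/10513152) = (1/1600)*(1/10513152) = 1/16821043200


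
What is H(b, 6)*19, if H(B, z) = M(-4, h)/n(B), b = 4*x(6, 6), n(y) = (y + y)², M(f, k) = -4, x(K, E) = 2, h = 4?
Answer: -19/64 ≈ -0.29688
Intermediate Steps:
n(y) = 4*y² (n(y) = (2*y)² = 4*y²)
b = 8 (b = 4*2 = 8)
H(B, z) = -1/B² (H(B, z) = -4*1/(4*B²) = -1/B²)
H(b, 6)*19 = -1/8²*19 = -1*1/64*19 = -1/64*19 = -19/64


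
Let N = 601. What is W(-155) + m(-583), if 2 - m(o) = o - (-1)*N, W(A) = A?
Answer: -171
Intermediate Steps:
m(o) = -599 - o (m(o) = 2 - (o - (-1)*601) = 2 - (o - 1*(-601)) = 2 - (o + 601) = 2 - (601 + o) = 2 + (-601 - o) = -599 - o)
W(-155) + m(-583) = -155 + (-599 - 1*(-583)) = -155 + (-599 + 583) = -155 - 16 = -171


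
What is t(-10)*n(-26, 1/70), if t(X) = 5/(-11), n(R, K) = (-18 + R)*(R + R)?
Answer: -1040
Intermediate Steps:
n(R, K) = 2*R*(-18 + R) (n(R, K) = (-18 + R)*(2*R) = 2*R*(-18 + R))
t(X) = -5/11 (t(X) = 5*(-1/11) = -5/11)
t(-10)*n(-26, 1/70) = -10*(-26)*(-18 - 26)/11 = -10*(-26)*(-44)/11 = -5/11*2288 = -1040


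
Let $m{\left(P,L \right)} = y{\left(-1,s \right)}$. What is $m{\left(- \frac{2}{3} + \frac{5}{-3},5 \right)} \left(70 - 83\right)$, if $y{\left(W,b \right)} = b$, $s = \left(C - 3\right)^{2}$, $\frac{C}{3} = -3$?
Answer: $-1872$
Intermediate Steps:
$C = -9$ ($C = 3 \left(-3\right) = -9$)
$s = 144$ ($s = \left(-9 - 3\right)^{2} = \left(-12\right)^{2} = 144$)
$m{\left(P,L \right)} = 144$
$m{\left(- \frac{2}{3} + \frac{5}{-3},5 \right)} \left(70 - 83\right) = 144 \left(70 - 83\right) = 144 \left(-13\right) = -1872$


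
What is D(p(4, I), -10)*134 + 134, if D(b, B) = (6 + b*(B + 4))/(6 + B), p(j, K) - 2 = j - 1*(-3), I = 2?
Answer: 1742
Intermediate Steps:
p(j, K) = 5 + j (p(j, K) = 2 + (j - 1*(-3)) = 2 + (j + 3) = 2 + (3 + j) = 5 + j)
D(b, B) = (6 + b*(4 + B))/(6 + B)
D(p(4, I), -10)*134 + 134 = ((6 + 4*(5 + 4) - 10*(5 + 4))/(6 - 10))*134 + 134 = ((6 + 4*9 - 10*9)/(-4))*134 + 134 = -(6 + 36 - 90)/4*134 + 134 = -¼*(-48)*134 + 134 = 12*134 + 134 = 1608 + 134 = 1742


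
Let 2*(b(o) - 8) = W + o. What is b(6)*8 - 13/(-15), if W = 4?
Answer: 1573/15 ≈ 104.87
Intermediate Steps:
b(o) = 10 + o/2 (b(o) = 8 + (4 + o)/2 = 8 + (2 + o/2) = 10 + o/2)
b(6)*8 - 13/(-15) = (10 + (½)*6)*8 - 13/(-15) = (10 + 3)*8 - 13*(-1/15) = 13*8 + 13/15 = 104 + 13/15 = 1573/15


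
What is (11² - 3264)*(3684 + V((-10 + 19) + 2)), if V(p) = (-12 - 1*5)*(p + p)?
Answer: -10403330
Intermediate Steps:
V(p) = -34*p (V(p) = (-12 - 5)*(2*p) = -34*p)
(11² - 3264)*(3684 + V((-10 + 19) + 2)) = (11² - 3264)*(3684 - 34*((-10 + 19) + 2)) = (121 - 3264)*(3684 - 34*(9 + 2)) = -3143*(3684 - 34*11) = -3143*(3684 - 374) = -3143*3310 = -10403330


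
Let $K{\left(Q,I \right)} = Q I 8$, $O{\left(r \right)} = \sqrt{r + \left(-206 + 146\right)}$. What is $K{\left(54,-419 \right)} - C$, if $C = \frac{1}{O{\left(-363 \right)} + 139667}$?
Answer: $\frac{- 543024 \sqrt{47} + 25280844337 i}{- 139667 i + 3 \sqrt{47}} \approx -1.8101 \cdot 10^{5}$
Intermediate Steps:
$O{\left(r \right)} = \sqrt{-60 + r}$ ($O{\left(r \right)} = \sqrt{r - 60} = \sqrt{-60 + r}$)
$K{\left(Q,I \right)} = 8 I Q$ ($K{\left(Q,I \right)} = I Q 8 = 8 I Q$)
$C = \frac{1}{139667 + 3 i \sqrt{47}}$ ($C = \frac{1}{\sqrt{-60 - 363} + 139667} = \frac{1}{\sqrt{-423} + 139667} = \frac{1}{3 i \sqrt{47} + 139667} = \frac{1}{139667 + 3 i \sqrt{47}} \approx 7.1599 \cdot 10^{-6} - 1.05 \cdot 10^{-9} i$)
$K{\left(54,-419 \right)} - C = 8 \left(-419\right) 54 - \left(\frac{139667}{19506871312} - \frac{3 i \sqrt{47}}{19506871312}\right) = -181008 - \left(\frac{139667}{19506871312} - \frac{3 i \sqrt{47}}{19506871312}\right) = - \frac{3530899762582163}{19506871312} + \frac{3 i \sqrt{47}}{19506871312}$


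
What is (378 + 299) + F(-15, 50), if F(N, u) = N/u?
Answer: 6767/10 ≈ 676.70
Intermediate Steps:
(378 + 299) + F(-15, 50) = (378 + 299) - 15/50 = 677 - 15*1/50 = 677 - 3/10 = 6767/10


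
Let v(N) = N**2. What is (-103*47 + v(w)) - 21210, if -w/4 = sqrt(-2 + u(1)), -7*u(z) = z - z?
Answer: -26083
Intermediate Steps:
u(z) = 0 (u(z) = -(z - z)/7 = -1/7*0 = 0)
w = -4*I*sqrt(2) (w = -4*sqrt(-2 + 0) = -4*I*sqrt(2) ≈ -5.6569*I)
(-103*47 + v(w)) - 21210 = (-103*47 + (-4*I*sqrt(2))**2) - 21210 = (-4841 - 32) - 21210 = -4873 - 21210 = -26083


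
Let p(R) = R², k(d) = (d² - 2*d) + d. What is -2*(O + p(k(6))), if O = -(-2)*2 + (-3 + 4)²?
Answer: -1810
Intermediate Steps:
k(d) = d² - d
O = 5 (O = -2*(-2) + 1² = 4 + 1 = 5)
-2*(O + p(k(6))) = -2*(5 + (6*(-1 + 6))²) = -2*(5 + (6*5)²) = -2*(5 + 30²) = -2*(5 + 900) = -2*905 = -1810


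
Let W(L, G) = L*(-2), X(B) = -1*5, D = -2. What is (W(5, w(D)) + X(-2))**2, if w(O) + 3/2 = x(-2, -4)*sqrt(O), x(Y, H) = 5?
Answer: 225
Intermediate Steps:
w(O) = -3/2 + 5*sqrt(O)
X(B) = -5
W(L, G) = -2*L
(W(5, w(D)) + X(-2))**2 = (-2*5 - 5)**2 = (-10 - 5)**2 = (-15)**2 = 225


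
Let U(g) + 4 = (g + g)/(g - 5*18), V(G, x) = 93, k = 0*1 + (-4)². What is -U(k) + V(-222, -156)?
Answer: 3605/37 ≈ 97.432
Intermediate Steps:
k = 16 (k = 0 + 16 = 16)
U(g) = -4 + 2*g/(-90 + g) (U(g) = -4 + (g + g)/(g - 5*18) = -4 + (2*g)/(g - 90) = -4 + (2*g)/(-90 + g) = -4 + 2*g/(-90 + g))
-U(k) + V(-222, -156) = -2*(180 - 1*16)/(-90 + 16) + 93 = -2*(180 - 16)/(-74) + 93 = -2*(-1)*164/74 + 93 = -1*(-164/37) + 93 = 164/37 + 93 = 3605/37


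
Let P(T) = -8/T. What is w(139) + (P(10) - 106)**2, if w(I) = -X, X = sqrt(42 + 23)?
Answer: 285156/25 - sqrt(65) ≈ 11398.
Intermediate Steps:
X = sqrt(65) ≈ 8.0623
w(I) = -sqrt(65)
w(139) + (P(10) - 106)**2 = -sqrt(65) + (-8/10 - 106)**2 = -sqrt(65) + (-8*1/10 - 106)**2 = -sqrt(65) + (-4/5 - 106)**2 = -sqrt(65) + (-534/5)**2 = -sqrt(65) + 285156/25 = 285156/25 - sqrt(65)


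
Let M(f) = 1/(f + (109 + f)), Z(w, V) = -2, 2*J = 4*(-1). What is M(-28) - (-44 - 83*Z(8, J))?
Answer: -6465/53 ≈ -121.98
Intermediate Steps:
J = -2 (J = (4*(-1))/2 = (½)*(-4) = -2)
M(f) = 1/(109 + 2*f)
M(-28) - (-44 - 83*Z(8, J)) = 1/(109 + 2*(-28)) - (-44 - 83*(-2)) = 1/(109 - 56) - (-44 + 166) = 1/53 - 1*122 = 1/53 - 122 = -6465/53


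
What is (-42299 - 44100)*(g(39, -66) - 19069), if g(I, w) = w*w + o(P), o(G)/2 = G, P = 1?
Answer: 1271015689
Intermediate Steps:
o(G) = 2*G
g(I, w) = 2 + w**2 (g(I, w) = w*w + 2*1 = w**2 + 2 = 2 + w**2)
(-42299 - 44100)*(g(39, -66) - 19069) = (-42299 - 44100)*((2 + (-66)**2) - 19069) = -86399*((2 + 4356) - 19069) = -86399*(4358 - 19069) = -86399*(-14711) = 1271015689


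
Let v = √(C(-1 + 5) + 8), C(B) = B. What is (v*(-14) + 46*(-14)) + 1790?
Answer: 1146 - 28*√3 ≈ 1097.5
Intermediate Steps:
v = 2*√3 (v = √((-1 + 5) + 8) = √(4 + 8) = √12 = 2*√3 ≈ 3.4641)
(v*(-14) + 46*(-14)) + 1790 = ((2*√3)*(-14) + 46*(-14)) + 1790 = (-28*√3 - 644) + 1790 = (-644 - 28*√3) + 1790 = 1146 - 28*√3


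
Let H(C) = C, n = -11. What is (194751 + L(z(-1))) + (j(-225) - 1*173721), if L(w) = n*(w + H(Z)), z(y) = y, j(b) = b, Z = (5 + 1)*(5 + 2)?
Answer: 20354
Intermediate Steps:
Z = 42 (Z = 6*7 = 42)
L(w) = -462 - 11*w (L(w) = -11*(w + 42) = -11*(42 + w) = -462 - 11*w)
(194751 + L(z(-1))) + (j(-225) - 1*173721) = (194751 + (-462 - 11*(-1))) + (-225 - 1*173721) = (194751 + (-462 + 11)) + (-225 - 173721) = (194751 - 451) - 173946 = 194300 - 173946 = 20354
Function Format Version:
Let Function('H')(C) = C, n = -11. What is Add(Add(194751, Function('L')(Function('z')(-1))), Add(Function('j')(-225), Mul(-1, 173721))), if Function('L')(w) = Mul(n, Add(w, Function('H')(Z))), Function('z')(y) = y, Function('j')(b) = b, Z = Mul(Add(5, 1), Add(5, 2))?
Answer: 20354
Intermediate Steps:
Z = 42 (Z = Mul(6, 7) = 42)
Function('L')(w) = Add(-462, Mul(-11, w)) (Function('L')(w) = Mul(-11, Add(w, 42)) = Mul(-11, Add(42, w)) = Add(-462, Mul(-11, w)))
Add(Add(194751, Function('L')(Function('z')(-1))), Add(Function('j')(-225), Mul(-1, 173721))) = Add(Add(194751, Add(-462, Mul(-11, -1))), Add(-225, Mul(-1, 173721))) = Add(Add(194751, Add(-462, 11)), Add(-225, -173721)) = Add(Add(194751, -451), -173946) = Add(194300, -173946) = 20354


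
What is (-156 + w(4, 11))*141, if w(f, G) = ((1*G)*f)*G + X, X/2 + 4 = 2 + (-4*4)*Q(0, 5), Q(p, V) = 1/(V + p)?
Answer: 223908/5 ≈ 44782.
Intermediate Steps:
X = -52/5 (X = -8 + 2*(2 + (-4*4)/(5 + 0)) = -8 + 2*(2 - 16/5) = -8 + 2*(-6/5) = -8 - 12/5 = -52/5 ≈ -10.400)
w(f, G) = -52/5 + f*G² (w(f, G) = ((1*G)*f)*G - 52/5 = (G*f)*G - 52/5 = f*G² - 52/5 = -52/5 + f*G²)
(-156 + w(4, 11))*141 = (-156 + (-52/5 + 4*11²))*141 = (-156 + (-52/5 + 4*121))*141 = (-156 + (-52/5 + 484))*141 = (-156 + 2368/5)*141 = (1588/5)*141 = 223908/5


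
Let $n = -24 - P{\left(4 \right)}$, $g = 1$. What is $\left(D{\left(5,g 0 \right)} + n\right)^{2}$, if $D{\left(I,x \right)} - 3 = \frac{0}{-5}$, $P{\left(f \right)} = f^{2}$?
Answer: $1369$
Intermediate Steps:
$D{\left(I,x \right)} = 3$ ($D{\left(I,x \right)} = 3 + \frac{0}{-5} = 3 + 0 \left(- \frac{1}{5}\right) = 3 + 0 = 3$)
$n = -40$ ($n = -24 - 4^{2} = -24 - 16 = -40$)
$\left(D{\left(5,g 0 \right)} + n\right)^{2} = \left(3 - 40\right)^{2} = \left(-37\right)^{2} = 1369$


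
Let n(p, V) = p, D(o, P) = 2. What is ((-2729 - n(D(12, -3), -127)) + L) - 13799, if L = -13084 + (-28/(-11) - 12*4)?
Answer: -326254/11 ≈ -29659.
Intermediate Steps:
L = -144424/11 (L = -13084 + (-28*(-1/11) - 48) = -13084 + (28/11 - 48) = -13084 - 500/11 = -144424/11 ≈ -13129.)
((-2729 - n(D(12, -3), -127)) + L) - 13799 = ((-2729 - 1*2) - 144424/11) - 13799 = ((-2729 - 2) - 144424/11) - 13799 = (-2731 - 144424/11) - 13799 = -174465/11 - 13799 = -326254/11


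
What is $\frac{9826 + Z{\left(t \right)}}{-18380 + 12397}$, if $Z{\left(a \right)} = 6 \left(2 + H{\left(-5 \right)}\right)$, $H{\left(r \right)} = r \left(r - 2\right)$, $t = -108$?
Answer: $- \frac{10048}{5983} \approx -1.6794$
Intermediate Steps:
$H{\left(r \right)} = r \left(-2 + r\right)$
$Z{\left(a \right)} = 222$ ($Z{\left(a \right)} = 6 \left(2 - 5 \left(-2 - 5\right)\right) = 6 \left(2 - -35\right) = 6 \left(2 + 35\right) = 6 \cdot 37 = 222$)
$\frac{9826 + Z{\left(t \right)}}{-18380 + 12397} = \frac{9826 + 222}{-18380 + 12397} = \frac{10048}{-5983} = 10048 \left(- \frac{1}{5983}\right) = - \frac{10048}{5983}$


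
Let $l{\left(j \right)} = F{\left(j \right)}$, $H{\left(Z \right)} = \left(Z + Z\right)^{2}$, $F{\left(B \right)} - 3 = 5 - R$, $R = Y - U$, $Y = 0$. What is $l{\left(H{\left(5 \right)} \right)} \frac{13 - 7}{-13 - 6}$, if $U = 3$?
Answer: $- \frac{66}{19} \approx -3.4737$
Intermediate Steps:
$R = -3$ ($R = 0 - 3 = -3$)
$F{\left(B \right)} = 11$ ($F{\left(B \right)} = 3 + \left(5 - -3\right) = 3 + \left(5 + 3\right) = 3 + 8 = 11$)
$H{\left(Z \right)} = 4 Z^{2}$ ($H{\left(Z \right)} = \left(2 Z\right)^{2} = 4 Z^{2}$)
$l{\left(j \right)} = 11$
$l{\left(H{\left(5 \right)} \right)} \frac{13 - 7}{-13 - 6} = 11 \frac{13 - 7}{-13 - 6} = 11 \frac{6}{-19} = 11 \cdot 6 \left(- \frac{1}{19}\right) = 11 \left(- \frac{6}{19}\right) = - \frac{66}{19}$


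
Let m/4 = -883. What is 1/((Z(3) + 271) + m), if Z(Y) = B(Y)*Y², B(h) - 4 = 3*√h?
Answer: -1075/3466146 - 3*√3/1155382 ≈ -0.00031464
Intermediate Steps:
B(h) = 4 + 3*√h
m = -3532 (m = 4*(-883) = -3532)
Z(Y) = Y²*(4 + 3*√Y) (Z(Y) = (4 + 3*√Y)*Y² = Y²*(4 + 3*√Y))
1/((Z(3) + 271) + m) = 1/((3²*(4 + 3*√3) + 271) - 3532) = 1/((9*(4 + 3*√3) + 271) - 3532) = 1/(((36 + 27*√3) + 271) - 3532) = 1/((307 + 27*√3) - 3532) = 1/(-3225 + 27*√3)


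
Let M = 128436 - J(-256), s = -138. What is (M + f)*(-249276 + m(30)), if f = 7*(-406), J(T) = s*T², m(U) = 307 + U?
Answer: -2282661594718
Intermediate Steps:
J(T) = -138*T²
M = 9172404 (M = 128436 - (-138)*(-256)² = 128436 - (-138)*65536 = 128436 - 1*(-9043968) = 128436 + 9043968 = 9172404)
f = -2842
(M + f)*(-249276 + m(30)) = (9172404 - 2842)*(-249276 + (307 + 30)) = 9169562*(-249276 + 337) = 9169562*(-248939) = -2282661594718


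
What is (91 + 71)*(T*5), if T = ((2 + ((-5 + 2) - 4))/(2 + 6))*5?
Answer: -10125/4 ≈ -2531.3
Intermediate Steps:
T = -25/8 (T = ((2 + (-3 - 4))/8)*5 = ((2 - 7)*(1/8))*5 = -5*1/8*5 = -5/8*5 = -25/8 ≈ -3.1250)
(91 + 71)*(T*5) = (91 + 71)*(-25/8*5) = 162*(-125/8) = -10125/4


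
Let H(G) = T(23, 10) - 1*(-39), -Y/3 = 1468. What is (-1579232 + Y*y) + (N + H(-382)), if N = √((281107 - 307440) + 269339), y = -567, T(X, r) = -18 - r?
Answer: 917847 + √243006 ≈ 9.1834e+5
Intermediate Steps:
Y = -4404 (Y = -3*1468 = -4404)
H(G) = 11 (H(G) = (-18 - 1*10) - 1*(-39) = (-18 - 10) + 39 = -28 + 39 = 11)
N = √243006 (N = √(-26333 + 269339) = √243006 ≈ 492.96)
(-1579232 + Y*y) + (N + H(-382)) = (-1579232 - 4404*(-567)) + (√243006 + 11) = (-1579232 + 2497068) + (11 + √243006) = 917836 + (11 + √243006) = 917847 + √243006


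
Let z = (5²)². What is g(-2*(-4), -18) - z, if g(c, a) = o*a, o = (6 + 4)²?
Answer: -2425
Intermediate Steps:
o = 100 (o = 10² = 100)
g(c, a) = 100*a
z = 625 (z = 25² = 625)
g(-2*(-4), -18) - z = 100*(-18) - 1*625 = -1800 - 625 = -2425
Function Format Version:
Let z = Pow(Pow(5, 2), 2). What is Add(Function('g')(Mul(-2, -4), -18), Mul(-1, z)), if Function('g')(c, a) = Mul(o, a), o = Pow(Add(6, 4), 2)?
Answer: -2425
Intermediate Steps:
o = 100 (o = Pow(10, 2) = 100)
Function('g')(c, a) = Mul(100, a)
z = 625 (z = Pow(25, 2) = 625)
Add(Function('g')(Mul(-2, -4), -18), Mul(-1, z)) = Add(Mul(100, -18), Mul(-1, 625)) = Add(-1800, -625) = -2425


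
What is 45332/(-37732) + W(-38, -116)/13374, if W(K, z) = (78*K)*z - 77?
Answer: 3090997909/126156942 ≈ 24.501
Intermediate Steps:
W(K, z) = -77 + 78*K*z (W(K, z) = 78*K*z - 77 = -77 + 78*K*z)
45332/(-37732) + W(-38, -116)/13374 = 45332/(-37732) + (-77 + 78*(-38)*(-116))/13374 = 45332*(-1/37732) + (-77 + 343824)*(1/13374) = -11333/9433 + 343747*(1/13374) = -11333/9433 + 343747/13374 = 3090997909/126156942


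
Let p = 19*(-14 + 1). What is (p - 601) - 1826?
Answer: -2674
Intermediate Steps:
p = -247 (p = 19*(-13) = -247)
(p - 601) - 1826 = (-247 - 601) - 1826 = -848 - 1826 = -2674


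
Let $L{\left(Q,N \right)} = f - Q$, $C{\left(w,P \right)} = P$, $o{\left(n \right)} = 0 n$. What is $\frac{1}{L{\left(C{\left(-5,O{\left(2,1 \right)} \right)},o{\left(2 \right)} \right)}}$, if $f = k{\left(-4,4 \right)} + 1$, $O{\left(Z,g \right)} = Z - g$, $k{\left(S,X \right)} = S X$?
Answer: $- \frac{1}{16} \approx -0.0625$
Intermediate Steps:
$o{\left(n \right)} = 0$
$f = -15$ ($f = \left(-4\right) 4 + 1 = -16 + 1 = -15$)
$L{\left(Q,N \right)} = -15 - Q$
$\frac{1}{L{\left(C{\left(-5,O{\left(2,1 \right)} \right)},o{\left(2 \right)} \right)}} = \frac{1}{-15 - \left(2 - 1\right)} = \frac{1}{-15 - 1} = \frac{1}{-16} = - \frac{1}{16}$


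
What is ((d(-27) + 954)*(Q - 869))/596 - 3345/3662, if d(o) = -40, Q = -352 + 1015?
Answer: -172872407/545638 ≈ -316.83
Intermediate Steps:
Q = 663
((d(-27) + 954)*(Q - 869))/596 - 3345/3662 = ((-40 + 954)*(663 - 869))/596 - 3345/3662 = (914*(-206))*(1/596) - 3345*1/3662 = -188284*1/596 - 3345/3662 = -47071/149 - 3345/3662 = -172872407/545638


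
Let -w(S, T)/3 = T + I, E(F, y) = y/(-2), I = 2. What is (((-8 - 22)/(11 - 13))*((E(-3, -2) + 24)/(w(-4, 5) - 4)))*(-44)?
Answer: 660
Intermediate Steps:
E(F, y) = -y/2 (E(F, y) = y*(-1/2) = -y/2)
w(S, T) = -6 - 3*T (w(S, T) = -3*(T + 2) = -3*(2 + T) = -6 - 3*T)
(((-8 - 22)/(11 - 13))*((E(-3, -2) + 24)/(w(-4, 5) - 4)))*(-44) = (((-8 - 22)/(11 - 13))*((-1/2*(-2) + 24)/((-6 - 3*5) - 4)))*(-44) = ((-30/(-2))*((1 + 24)/((-6 - 15) - 4)))*(-44) = ((-30*(-1/2))*(25/(-21 - 4)))*(-44) = (15*(25/(-25)))*(-44) = (15*(25*(-1/25)))*(-44) = (15*(-1))*(-44) = -15*(-44) = 660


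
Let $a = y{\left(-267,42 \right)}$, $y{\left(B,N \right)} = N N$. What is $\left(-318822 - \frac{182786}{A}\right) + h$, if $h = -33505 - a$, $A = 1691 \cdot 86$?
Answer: $- \frac{25747110276}{72713} \approx -3.5409 \cdot 10^{5}$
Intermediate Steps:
$y{\left(B,N \right)} = N^{2}$
$a = 1764$ ($a = 42^{2} = 1764$)
$A = 145426$
$h = -35269$ ($h = -33505 - 1764 = -35269$)
$\left(-318822 - \frac{182786}{A}\right) + h = \left(-318822 - \frac{182786}{145426}\right) - 35269 = \left(-318822 - \frac{91393}{72713}\right) - 35269 = - \frac{23182595479}{72713} - 35269 = - \frac{25747110276}{72713}$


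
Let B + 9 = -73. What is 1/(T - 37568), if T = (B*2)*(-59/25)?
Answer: -25/929524 ≈ -2.6895e-5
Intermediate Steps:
B = -82 (B = -9 - 73 = -82)
T = 9676/25 (T = (-82*2)*(-59/25) = -(-9676)/25 = -164*(-59/25) = 9676/25 ≈ 387.04)
1/(T - 37568) = 1/(9676/25 - 37568) = 1/(-929524/25) = -25/929524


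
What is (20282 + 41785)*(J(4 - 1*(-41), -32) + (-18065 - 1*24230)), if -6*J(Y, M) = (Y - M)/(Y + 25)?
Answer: -52502702879/20 ≈ -2.6251e+9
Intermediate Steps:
J(Y, M) = -(Y - M)/(6*(25 + Y)) (J(Y, M) = -(Y - M)/(6*(Y + 25)) = -(Y - M)/(6*(25 + Y)))
(20282 + 41785)*(J(4 - 1*(-41), -32) + (-18065 - 1*24230)) = (20282 + 41785)*((-32 - (4 - 1*(-41)))/(6*(25 + (4 - 1*(-41)))) + (-18065 - 1*24230)) = 62067*((-32 - (4 + 41))/(6*(25 + (4 + 41))) + (-18065 - 24230)) = 62067*((-32 - 1*45)/(6*(25 + 45)) - 42295) = 62067*((⅙)*(-32 - 45)/70 - 42295) = 62067*((⅙)*(1/70)*(-77) - 42295) = 62067*(-11/60 - 42295) = 62067*(-2537711/60) = -52502702879/20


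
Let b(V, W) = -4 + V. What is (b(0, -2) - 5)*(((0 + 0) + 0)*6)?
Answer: 0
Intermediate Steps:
(b(0, -2) - 5)*(((0 + 0) + 0)*6) = ((-4 + 0) - 5)*(((0 + 0) + 0)*6) = (-4 - 5)*((0 + 0)*6) = -0*6 = -9*0 = 0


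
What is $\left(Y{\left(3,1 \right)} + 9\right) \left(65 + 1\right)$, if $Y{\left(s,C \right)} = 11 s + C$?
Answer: $2838$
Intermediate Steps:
$Y{\left(s,C \right)} = C + 11 s$
$\left(Y{\left(3,1 \right)} + 9\right) \left(65 + 1\right) = \left(\left(1 + 11 \cdot 3\right) + 9\right) \left(65 + 1\right) = \left(\left(1 + 33\right) + 9\right) 66 = \left(34 + 9\right) 66 = 43 \cdot 66 = 2838$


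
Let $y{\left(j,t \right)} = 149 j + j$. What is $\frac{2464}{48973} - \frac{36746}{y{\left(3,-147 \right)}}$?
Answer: $- \frac{899226529}{11018925} \approx -81.607$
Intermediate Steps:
$y{\left(j,t \right)} = 150 j$
$\frac{2464}{48973} - \frac{36746}{y{\left(3,-147 \right)}} = \frac{2464}{48973} - \frac{36746}{150 \cdot 3} = 2464 \cdot \frac{1}{48973} - \frac{36746}{450} = \frac{2464}{48973} - \frac{18373}{225} = - \frac{899226529}{11018925}$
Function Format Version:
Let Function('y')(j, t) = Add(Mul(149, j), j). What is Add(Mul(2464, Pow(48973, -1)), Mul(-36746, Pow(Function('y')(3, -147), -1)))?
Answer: Rational(-899226529, 11018925) ≈ -81.607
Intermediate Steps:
Function('y')(j, t) = Mul(150, j)
Add(Mul(2464, Pow(48973, -1)), Mul(-36746, Pow(Function('y')(3, -147), -1))) = Add(Mul(2464, Pow(48973, -1)), Mul(-36746, Pow(Mul(150, 3), -1))) = Add(Mul(2464, Rational(1, 48973)), Mul(-36746, Pow(450, -1))) = Add(Rational(2464, 48973), Mul(-36746, Rational(1, 450))) = Add(Rational(2464, 48973), Rational(-18373, 225)) = Rational(-899226529, 11018925)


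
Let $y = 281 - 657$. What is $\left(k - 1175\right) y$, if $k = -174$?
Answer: $507224$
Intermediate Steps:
$y = -376$ ($y = 281 - 657 = -376$)
$\left(k - 1175\right) y = \left(-174 - 1175\right) \left(-376\right) = \left(-1349\right) \left(-376\right) = 507224$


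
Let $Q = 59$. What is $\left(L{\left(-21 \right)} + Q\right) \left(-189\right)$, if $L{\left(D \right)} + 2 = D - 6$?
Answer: $-5670$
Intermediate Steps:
$L{\left(D \right)} = -8 + D$ ($L{\left(D \right)} = -2 + \left(D - 6\right) = -2 + \left(-6 + D\right) = -8 + D$)
$\left(L{\left(-21 \right)} + Q\right) \left(-189\right) = \left(\left(-8 - 21\right) + 59\right) \left(-189\right) = \left(-29 + 59\right) \left(-189\right) = 30 \left(-189\right) = -5670$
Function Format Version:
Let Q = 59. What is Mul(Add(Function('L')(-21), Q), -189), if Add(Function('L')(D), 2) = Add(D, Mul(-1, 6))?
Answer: -5670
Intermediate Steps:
Function('L')(D) = Add(-8, D) (Function('L')(D) = Add(-2, Add(D, Mul(-1, 6))) = Add(-2, Add(D, -6)) = Add(-2, Add(-6, D)) = Add(-8, D))
Mul(Add(Function('L')(-21), Q), -189) = Mul(Add(Add(-8, -21), 59), -189) = Mul(Add(-29, 59), -189) = Mul(30, -189) = -5670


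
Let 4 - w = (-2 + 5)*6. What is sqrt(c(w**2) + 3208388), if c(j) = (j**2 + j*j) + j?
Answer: 2*sqrt(821354) ≈ 1812.6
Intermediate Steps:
w = -14 (w = 4 - (-2 + 5)*6 = 4 - 3*6 = 4 - 1*18 = 4 - 18 = -14)
c(j) = j + 2*j**2 (c(j) = (j**2 + j**2) + j = 2*j**2 + j = j + 2*j**2)
sqrt(c(w**2) + 3208388) = sqrt((-14)**2*(1 + 2*(-14)**2) + 3208388) = sqrt(196*(1 + 2*196) + 3208388) = sqrt(196*(1 + 392) + 3208388) = sqrt(196*393 + 3208388) = sqrt(77028 + 3208388) = sqrt(3285416) = 2*sqrt(821354)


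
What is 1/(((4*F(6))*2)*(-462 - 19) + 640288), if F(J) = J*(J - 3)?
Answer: 1/571024 ≈ 1.7512e-6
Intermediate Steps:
F(J) = J*(-3 + J)
1/(((4*F(6))*2)*(-462 - 19) + 640288) = 1/(((4*(6*(-3 + 6)))*2)*(-462 - 19) + 640288) = 1/(((4*(6*3))*2)*(-481) + 640288) = 1/(((4*18)*2)*(-481) + 640288) = 1/((72*2)*(-481) + 640288) = 1/(144*(-481) + 640288) = 1/(-69264 + 640288) = 1/571024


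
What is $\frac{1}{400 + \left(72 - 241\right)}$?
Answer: $\frac{1}{231} \approx 0.004329$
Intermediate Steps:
$\frac{1}{400 + \left(72 - 241\right)} = \frac{1}{400 - 169} = \frac{1}{231}$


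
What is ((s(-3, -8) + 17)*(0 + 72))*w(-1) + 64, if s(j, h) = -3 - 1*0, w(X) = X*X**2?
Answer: -944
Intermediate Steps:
w(X) = X**3
s(j, h) = -3 (s(j, h) = -3 + 0 = -3)
((s(-3, -8) + 17)*(0 + 72))*w(-1) + 64 = ((-3 + 17)*(0 + 72))*(-1)**3 + 64 = (14*72)*(-1) + 64 = 1008*(-1) + 64 = -1008 + 64 = -944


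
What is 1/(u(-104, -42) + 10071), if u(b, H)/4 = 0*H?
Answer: 1/10071 ≈ 9.9295e-5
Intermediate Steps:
u(b, H) = 0 (u(b, H) = 4*(0*H) = 4*0 = 0)
1/(u(-104, -42) + 10071) = 1/(0 + 10071) = 1/10071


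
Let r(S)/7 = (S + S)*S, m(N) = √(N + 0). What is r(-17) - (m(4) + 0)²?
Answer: 4042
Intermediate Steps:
m(N) = √N
r(S) = 14*S² (r(S) = 7*((S + S)*S) = 7*((2*S)*S) = 7*(2*S²) = 14*S²)
r(-17) - (m(4) + 0)² = 14*(-17)² - (√4 + 0)² = 14*289 - (2 + 0)² = 4046 - 1*2² = 4046 - 1*4 = 4046 - 4 = 4042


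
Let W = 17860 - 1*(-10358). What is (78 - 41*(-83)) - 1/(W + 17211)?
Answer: 158138348/45429 ≈ 3481.0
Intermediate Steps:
W = 28218 (W = 17860 + 10358 = 28218)
(78 - 41*(-83)) - 1/(W + 17211) = (78 - 41*(-83)) - 1/(28218 + 17211) = (78 + 3403) - 1/45429 = 3481 - 1*1/45429 = 3481 - 1/45429 = 158138348/45429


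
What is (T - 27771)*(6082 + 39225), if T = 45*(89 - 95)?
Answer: -1270453587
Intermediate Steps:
T = -270 (T = 45*(-6) = -270)
(T - 27771)*(6082 + 39225) = (-270 - 27771)*(6082 + 39225) = -28041*45307 = -1270453587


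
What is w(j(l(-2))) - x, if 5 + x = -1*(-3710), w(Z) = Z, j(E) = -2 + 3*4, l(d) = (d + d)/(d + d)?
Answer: -3695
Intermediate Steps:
l(d) = 1 (l(d) = (2*d)/((2*d)) = (2*d)*(1/(2*d)) = 1)
j(E) = 10 (j(E) = -2 + 12 = 10)
x = 3705 (x = -5 - 1*(-3710) = -5 + 3710 = 3705)
w(j(l(-2))) - x = 10 - 1*3705 = 10 - 3705 = -3695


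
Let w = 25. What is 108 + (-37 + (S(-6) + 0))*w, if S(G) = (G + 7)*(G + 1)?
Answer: -942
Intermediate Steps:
S(G) = (1 + G)*(7 + G) (S(G) = (7 + G)*(1 + G) = (1 + G)*(7 + G))
108 + (-37 + (S(-6) + 0))*w = 108 + (-37 + ((7 + (-6)² + 8*(-6)) + 0))*25 = 108 + (-37 + ((7 + 36 - 48) + 0))*25 = 108 + (-37 + (-5 + 0))*25 = 108 + (-37 - 5)*25 = 108 - 42*25 = 108 - 1050 = -942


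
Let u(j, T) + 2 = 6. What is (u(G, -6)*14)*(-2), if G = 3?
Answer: -112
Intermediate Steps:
u(j, T) = 4 (u(j, T) = -2 + 6 = 4)
(u(G, -6)*14)*(-2) = (4*14)*(-2) = 56*(-2) = -112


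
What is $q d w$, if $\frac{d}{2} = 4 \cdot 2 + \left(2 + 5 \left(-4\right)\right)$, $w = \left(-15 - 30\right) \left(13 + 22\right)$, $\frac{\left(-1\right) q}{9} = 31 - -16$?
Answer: $-13324500$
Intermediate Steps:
$q = -423$ ($q = - 9 \left(31 - -16\right) = - 9 \left(31 + 16\right) = \left(-9\right) 47 = -423$)
$w = -1575$ ($w = \left(-45\right) 35 = -1575$)
$d = -20$ ($d = 2 \left(4 \cdot 2 + \left(2 + 5 \left(-4\right)\right)\right) = 2 \left(8 + \left(2 - 20\right)\right) = 2 \left(8 - 18\right) = 2 \left(-10\right) = -20$)
$q d w = \left(-423\right) \left(-20\right) \left(-1575\right) = 8460 \left(-1575\right) = -13324500$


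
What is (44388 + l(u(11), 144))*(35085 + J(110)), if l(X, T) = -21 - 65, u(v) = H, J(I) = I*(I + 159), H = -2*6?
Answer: 2865231850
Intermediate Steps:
H = -12
J(I) = I*(159 + I)
u(v) = -12
l(X, T) = -86
(44388 + l(u(11), 144))*(35085 + J(110)) = (44388 - 86)*(35085 + 110*(159 + 110)) = 44302*(35085 + 110*269) = 44302*(35085 + 29590) = 44302*64675 = 2865231850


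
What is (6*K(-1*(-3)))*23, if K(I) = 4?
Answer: 552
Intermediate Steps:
(6*K(-1*(-3)))*23 = (6*4)*23 = 24*23 = 552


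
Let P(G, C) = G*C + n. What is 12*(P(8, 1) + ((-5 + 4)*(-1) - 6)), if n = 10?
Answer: 156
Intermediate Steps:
P(G, C) = 10 + C*G (P(G, C) = G*C + 10 = C*G + 10 = 10 + C*G)
12*(P(8, 1) + ((-5 + 4)*(-1) - 6)) = 12*((10 + 1*8) + ((-5 + 4)*(-1) - 6)) = 12*((10 + 8) + (-1*(-1) - 6)) = 12*(18 + (1 - 6)) = 12*(18 - 5) = 12*13 = 156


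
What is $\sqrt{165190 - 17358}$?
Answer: $2 \sqrt{36958} \approx 384.49$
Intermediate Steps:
$\sqrt{165190 - 17358} = \sqrt{147832} = 2 \sqrt{36958}$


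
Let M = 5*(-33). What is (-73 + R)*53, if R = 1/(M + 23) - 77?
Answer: -1128953/142 ≈ -7950.4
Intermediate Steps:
M = -165
R = -10935/142 (R = 1/(-165 + 23) - 77 = 1/(-142) - 77 = -1/142 - 77 = -10935/142 ≈ -77.007)
(-73 + R)*53 = (-73 - 10935/142)*53 = -21301/142*53 = -1128953/142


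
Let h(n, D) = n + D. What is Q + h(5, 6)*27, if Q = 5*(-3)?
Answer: 282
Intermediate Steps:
Q = -15
h(n, D) = D + n
Q + h(5, 6)*27 = -15 + (6 + 5)*27 = -15 + 11*27 = -15 + 297 = 282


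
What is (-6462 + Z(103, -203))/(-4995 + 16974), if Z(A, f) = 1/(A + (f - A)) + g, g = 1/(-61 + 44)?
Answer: -22300582/41339529 ≈ -0.53945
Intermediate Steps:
g = -1/17 (g = 1/(-17) = -1/17 ≈ -0.058824)
Z(A, f) = -1/17 + 1/f (Z(A, f) = 1/(A + (f - A)) - 1/17 = 1/f - 1/17 = -1/17 + 1/f)
(-6462 + Z(103, -203))/(-4995 + 16974) = (-6462 + (1/17)*(17 - 1*(-203))/(-203))/(-4995 + 16974) = (-6462 + (1/17)*(-1/203)*(17 + 203))/11979 = (-6462 + (1/17)*(-1/203)*220)*(1/11979) = (-6462 - 220/3451)*(1/11979) = -22300582/3451*1/11979 = -22300582/41339529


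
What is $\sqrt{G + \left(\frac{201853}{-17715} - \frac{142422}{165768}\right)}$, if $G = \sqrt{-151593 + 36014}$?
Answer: $\frac{\sqrt{-733814131135420695 + 59885436119300100 i \sqrt{115579}}}{244715010} \approx 12.805 + 13.275 i$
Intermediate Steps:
$G = i \sqrt{115579}$ ($G = \sqrt{-115579} = i \sqrt{115579} \approx 339.97 i$)
$\sqrt{G + \left(\frac{201853}{-17715} - \frac{142422}{165768}\right)} = \sqrt{i \sqrt{115579} + \left(\frac{201853}{-17715} - \frac{142422}{165768}\right)} = \sqrt{i \sqrt{115579} + \left(201853 \left(- \frac{1}{17715}\right) - \frac{23737}{27628}\right)} = \sqrt{i \sqrt{115579} - \frac{5997295639}{489430020}} = \sqrt{- \frac{5997295639}{489430020} + i \sqrt{115579}}$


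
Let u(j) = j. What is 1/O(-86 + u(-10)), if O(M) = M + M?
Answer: -1/192 ≈ -0.0052083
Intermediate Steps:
O(M) = 2*M
1/O(-86 + u(-10)) = 1/(2*(-86 - 10)) = 1/(2*(-96)) = 1/(-192) = -1/192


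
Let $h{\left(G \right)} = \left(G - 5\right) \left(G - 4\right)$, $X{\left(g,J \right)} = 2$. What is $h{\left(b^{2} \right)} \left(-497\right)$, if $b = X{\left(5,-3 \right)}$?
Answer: $0$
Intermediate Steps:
$b = 2$
$h{\left(G \right)} = \left(-5 + G\right) \left(-4 + G\right)$
$h{\left(b^{2} \right)} \left(-497\right) = \left(20 + \left(2^{2}\right)^{2} - 9 \cdot 2^{2}\right) \left(-497\right) = \left(20 + 4^{2} - 36\right) \left(-497\right) = \left(20 + 16 - 36\right) \left(-497\right) = 0 \left(-497\right) = 0$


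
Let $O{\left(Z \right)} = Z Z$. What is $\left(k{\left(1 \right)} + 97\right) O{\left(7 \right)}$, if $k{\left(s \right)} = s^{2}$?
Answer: $4802$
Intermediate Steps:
$O{\left(Z \right)} = Z^{2}$
$\left(k{\left(1 \right)} + 97\right) O{\left(7 \right)} = \left(1^{2} + 97\right) 7^{2} = \left(1 + 97\right) 49 = 98 \cdot 49 = 4802$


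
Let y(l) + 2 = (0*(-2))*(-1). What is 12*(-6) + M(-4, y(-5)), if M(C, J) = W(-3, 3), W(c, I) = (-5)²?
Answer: -47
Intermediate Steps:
W(c, I) = 25
y(l) = -2 (y(l) = -2 + (0*(-2))*(-1) = -2 + 0*(-1) = -2 + 0 = -2)
M(C, J) = 25
12*(-6) + M(-4, y(-5)) = 12*(-6) + 25 = -72 + 25 = -47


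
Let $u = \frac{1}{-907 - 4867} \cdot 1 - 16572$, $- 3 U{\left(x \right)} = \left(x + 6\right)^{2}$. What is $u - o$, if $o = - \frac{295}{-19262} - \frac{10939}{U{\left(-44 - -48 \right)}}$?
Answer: $- \frac{46990453674649}{2780469700} \approx -16900.0$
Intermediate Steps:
$U{\left(x \right)} = - \frac{\left(6 + x\right)^{2}}{3}$ ($U{\left(x \right)} = - \frac{\left(x + 6\right)^{2}}{3} = - \frac{\left(6 + x\right)^{2}}{3}$)
$o = \frac{316075277}{963100}$ ($o = - \frac{295}{-19262} - \frac{10939}{\left(- \frac{1}{3}\right) \left(6 - -4\right)^{2}} = \left(-295\right) \left(- \frac{1}{19262}\right) - \frac{10939}{\left(- \frac{1}{3}\right) \left(6 + \left(-44 + 48\right)\right)^{2}} = \frac{295}{19262} - \frac{10939}{\left(- \frac{1}{3}\right) \left(6 + 4\right)^{2}} = \frac{295}{19262} - \frac{10939}{\left(- \frac{1}{3}\right) 10^{2}} = \frac{295}{19262} - \frac{10939}{\left(- \frac{1}{3}\right) 100} = \frac{295}{19262} - \frac{10939}{- \frac{100}{3}} = \frac{295}{19262} - - \frac{32817}{100} = \frac{295}{19262} + \frac{32817}{100} = \frac{316075277}{963100} \approx 328.19$)
$u = - \frac{95686729}{5774}$ ($u = \frac{1}{-5774} \cdot 1 - 16572 = \left(- \frac{1}{5774}\right) 1 - 16572 = - \frac{1}{5774} - 16572 = - \frac{95686729}{5774} \approx -16572.0$)
$u - o = - \frac{95686729}{5774} - \frac{316075277}{963100} = - \frac{46990453674649}{2780469700}$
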